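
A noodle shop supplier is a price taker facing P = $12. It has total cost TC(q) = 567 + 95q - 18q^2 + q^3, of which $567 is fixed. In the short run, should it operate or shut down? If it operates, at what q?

From TC, MC = TC'(q) = 95 - 36q + 3q^2 and AVC = VC/q = 95 - 18q + q^2.
AVC is minimized where dAVC/dq = -18 + 2q = 0, at q = 9; min AVC = 95 - 18·9 + 9^2 = $14.
P = $12 lies below min AVC = $14; no output level covers variable cost.
Best response: produce nothing and absorb the $567 fixed cost.

Shut down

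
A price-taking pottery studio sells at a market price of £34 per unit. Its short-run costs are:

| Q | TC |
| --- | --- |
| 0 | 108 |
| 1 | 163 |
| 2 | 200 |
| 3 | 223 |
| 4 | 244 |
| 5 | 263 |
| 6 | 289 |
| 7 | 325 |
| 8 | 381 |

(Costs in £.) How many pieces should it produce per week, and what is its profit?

Tabulate TR − TC: Q=0: -108; Q=1: -129; Q=2: -132; Q=3: -121; Q=4: -108; Q=5: -93; Q=6: -85; Q=7: -87; Q=8: -109.
Profit is maximized at Q = 6. AVC there is 181/6 = £30.17 ≤ P, so producing beats shutting down (which would give -£108).

Q = 6; profit = -£85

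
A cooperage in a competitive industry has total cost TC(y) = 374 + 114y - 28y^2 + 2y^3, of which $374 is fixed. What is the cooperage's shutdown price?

$16 per unit

Short-run supply begins at min AVC. From VC = 114y - 28y^2 + 2y^3, AVC = 114 - 28y + 2y^2.
dAVC/dy = -28 + 4y = 0 gives y = 7. min AVC = 114 - 28·7 + 2·7^2 = 16.
The firm shuts down for any P below $16.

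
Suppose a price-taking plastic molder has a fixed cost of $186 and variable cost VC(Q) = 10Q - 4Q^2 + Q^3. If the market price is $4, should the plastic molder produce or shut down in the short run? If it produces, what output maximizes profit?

Shut down

From TC, MC = TC'(Q) = 10 - 8Q + 3Q^2 and AVC = VC/Q = 10 - 4Q + Q^2.
AVC is minimized where dAVC/dQ = -4 + 2Q = 0, at Q = 2; min AVC = 10 - 4·2 + 2^2 = $6.
P = $4 lies below min AVC = $6; no output level covers variable cost.
Best response: produce nothing and absorb the $186 fixed cost.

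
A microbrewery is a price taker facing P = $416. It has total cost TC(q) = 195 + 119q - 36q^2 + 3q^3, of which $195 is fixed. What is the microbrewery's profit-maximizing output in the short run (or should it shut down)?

Produce at q = 11

Strip out fixed cost: VC = 119q - 36q^2 + 3q^3. Then AVC = 119 - 36q + 3q^2 and MC = 119 - 72q + 9q^2.
AVC hits its minimum where MC = AVC, at q = 6, giving min AVC = 119 - 36·6 + 3·6^2 = $11.
Because $416 ≥ $11, revenue can cover variable cost; the firm operates.
Solving P = MC: -297 - 72q + 9q^2 = 0 ⇒ q = -3 or 11. On the upward-sloping branch, q* = 11.
Check: AVC at q = 11 is $86 ≤ P, so revenue covers variable cost.
Profit = P·q − TC = 416·11 − 1141 = $3435.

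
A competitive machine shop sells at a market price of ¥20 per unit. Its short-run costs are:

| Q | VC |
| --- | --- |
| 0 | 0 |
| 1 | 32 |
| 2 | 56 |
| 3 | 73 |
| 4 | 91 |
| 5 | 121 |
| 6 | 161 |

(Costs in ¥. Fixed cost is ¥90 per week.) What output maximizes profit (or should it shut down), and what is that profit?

Profit at each row (π = 20Q − TC): Q=0: -90; Q=1: -102; Q=2: -106; Q=3: -103; Q=4: -101; Q=5: -111; Q=6: -131.
Profit is highest at Q = 0. Equivalently, the lowest AVC in the table is 91/4 ≈ ¥22.75 at Q = 4, and P = ¥20 falls below it — price never covers variable cost, so the firm shuts down and loses only its fixed cost.

Q = 0 (shut down); profit = -¥90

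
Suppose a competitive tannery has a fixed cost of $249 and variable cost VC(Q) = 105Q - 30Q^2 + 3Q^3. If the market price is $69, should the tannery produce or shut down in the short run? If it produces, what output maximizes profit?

Produce at Q = 6

Variable cost is VC = 105Q - 30Q^2 + 3Q^3, so AVC = VC/Q = 105 - 30Q + 3Q^2 and MC = dTC/dQ = 105 - 60Q + 9Q^2.
AVC hits its minimum where MC = AVC, at Q = 5, giving min AVC = 105 - 30·5 + 3·5^2 = $30.
Since P = $69 ≥ min AVC = $30, price covers variable cost and the firm should produce.
P = MC gives 36 - 60Q + 9Q^2 = 0, with roots 2/3 and 6. Take the larger (rising MC): Q* = 6.
Check: AVC at Q = 6 is $33 ≤ P, so revenue covers variable cost.
Profit = P·Q − TC = 69·6 − 447 = -$33, a loss, but smaller than the $249 fixed cost the firm would lose by shutting down.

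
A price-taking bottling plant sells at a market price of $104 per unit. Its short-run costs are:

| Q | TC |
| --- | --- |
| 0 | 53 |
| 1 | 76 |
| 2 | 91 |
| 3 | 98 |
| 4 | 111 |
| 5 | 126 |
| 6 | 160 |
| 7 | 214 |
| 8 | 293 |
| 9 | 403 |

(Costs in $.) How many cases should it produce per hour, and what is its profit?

Q = 8; profit = $539

Tabulate TR − TC: Q=0: -53; Q=1: 28; Q=2: 117; Q=3: 214; Q=4: 305; Q=5: 394; Q=6: 464; Q=7: 514; Q=8: 539; Q=9: 533.
Profit is maximized at Q = 8. AVC there is 240/8 = $30 ≤ P, so producing beats shutting down (which would give -$53).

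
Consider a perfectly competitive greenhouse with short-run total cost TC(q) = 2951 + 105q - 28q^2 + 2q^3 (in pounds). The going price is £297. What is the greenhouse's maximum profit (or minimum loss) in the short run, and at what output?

Profit = -£71 at q = 12

AVC = 105 - 28q + 2q^2; min AVC = £7 at q = 7. Since P = £297 ≥ min AVC, the firm produces.
MC = 105 - 56q + 6q^2. Setting P = MC and taking the root on the rising branch gives q* = 12.
TR = 297·12 = 3564. TC = 2951 + 684 = 3635. Profit = 3564 − 3635 = -£71.
By producing, the firm covers all variable cost plus £2880 of fixed cost; shutting down would lose the full £2951.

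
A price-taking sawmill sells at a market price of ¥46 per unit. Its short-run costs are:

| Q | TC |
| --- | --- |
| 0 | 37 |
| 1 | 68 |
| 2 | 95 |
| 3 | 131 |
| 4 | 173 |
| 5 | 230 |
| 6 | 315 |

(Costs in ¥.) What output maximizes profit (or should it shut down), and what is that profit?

Q = 4; profit = ¥11

Profit at each row (π = 46Q − TC): Q=0: -37; Q=1: -22; Q=2: -3; Q=3: 7; Q=4: 11; Q=5: 0; Q=6: -39.
Profit is maximized at Q = 4. AVC there is 136/4 = ¥34 ≤ P, so producing beats shutting down (which would give -¥37).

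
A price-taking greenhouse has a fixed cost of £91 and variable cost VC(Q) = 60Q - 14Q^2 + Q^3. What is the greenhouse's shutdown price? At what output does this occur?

£11 per unit, at Q = 7

The firm shuts down when price falls below the minimum of average variable cost. AVC = VC/Q = 60 - 14Q + Q^2.
dAVC/dQ = -14 + 2Q = 0 gives Q = 7. min AVC = 60 - 14·7 + 7^2 = 11.
For P < £11 the firm produces nothing.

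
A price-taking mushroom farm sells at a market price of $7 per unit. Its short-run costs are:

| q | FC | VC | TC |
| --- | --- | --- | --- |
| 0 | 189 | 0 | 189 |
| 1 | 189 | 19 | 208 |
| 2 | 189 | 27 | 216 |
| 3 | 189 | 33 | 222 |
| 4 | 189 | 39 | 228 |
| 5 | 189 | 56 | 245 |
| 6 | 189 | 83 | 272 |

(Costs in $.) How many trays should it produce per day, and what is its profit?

q = 0 (shut down); profit = -$189

Profit at each row (π = 7q − TC): q=0: -189; q=1: -201; q=2: -202; q=3: -201; q=4: -200; q=5: -210; q=6: -230.
Profit is highest at q = 0. Equivalently, the lowest AVC in the table is 39/4 ≈ $9.75 at q = 4, and P = $7 falls below it — price never covers variable cost, so the firm shuts down and loses only its fixed cost.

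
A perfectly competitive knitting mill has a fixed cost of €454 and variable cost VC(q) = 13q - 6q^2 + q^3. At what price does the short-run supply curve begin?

The firm shuts down when price falls below the minimum of average variable cost. AVC = VC/q = 13 - 6q + q^2.
dAVC/dq = -6 + 2q = 0 gives q = 3. min AVC = 13 - 6·3 + 3^2 = 4.
The firm shuts down for any P below €4.

€4 per unit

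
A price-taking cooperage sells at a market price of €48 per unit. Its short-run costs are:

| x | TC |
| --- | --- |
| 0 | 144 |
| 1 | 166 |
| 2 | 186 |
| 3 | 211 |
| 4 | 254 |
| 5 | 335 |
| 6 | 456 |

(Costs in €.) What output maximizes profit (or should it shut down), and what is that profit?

x = 4; profit = -€62

Tabulate TR − TC: x=0: -144; x=1: -118; x=2: -90; x=3: -67; x=4: -62; x=5: -95; x=6: -168.
Profit is maximized at x = 4. AVC there is 110/4 = €27.50 ≤ P, so producing beats shutting down (which would give -€144).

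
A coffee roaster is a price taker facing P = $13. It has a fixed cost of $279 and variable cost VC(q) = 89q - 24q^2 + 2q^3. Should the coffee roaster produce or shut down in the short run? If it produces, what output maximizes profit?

Variable cost is VC = 89q - 24q^2 + 2q^3, so AVC = VC/q = 89 - 24q + 2q^2 and MC = dTC/dq = 89 - 48q + 6q^2.
AVC is minimized where dAVC/dq = -24 + 4q = 0, at q = 6; min AVC = 89 - 24·6 + 2·6^2 = $17.
P = $13 lies below min AVC = $17; no output level covers variable cost.
Best response: produce nothing and absorb the $279 fixed cost.

Shut down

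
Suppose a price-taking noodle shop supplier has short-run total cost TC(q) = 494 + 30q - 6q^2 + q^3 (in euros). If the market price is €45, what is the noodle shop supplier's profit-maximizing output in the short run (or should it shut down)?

Variable cost is VC = 30q - 6q^2 + q^3, so AVC = VC/q = 30 - 6q + q^2 and MC = dTC/dq = 30 - 12q + 3q^2.
AVC hits its minimum where MC = AVC, at q = 3, giving min AVC = 30 - 6·3 + 3^2 = €21.
Since P = €45 ≥ min AVC = €21, price covers variable cost and the firm should produce.
Solving P = MC: -15 - 12q + 3q^2 = 0 ⇒ q = -1 or 5. On the upward-sloping branch, q* = 5.
Check: AVC at q = 5 is €25 ≤ P, so revenue covers variable cost.
Profit = P·q − TC = 45·5 − 619 = -€394, a loss, but smaller than the €494 fixed cost the firm would lose by shutting down.

Produce at q = 5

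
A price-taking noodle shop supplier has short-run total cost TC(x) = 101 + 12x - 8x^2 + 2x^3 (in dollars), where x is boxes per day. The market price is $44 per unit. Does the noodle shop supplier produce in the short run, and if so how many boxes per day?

Variable cost is VC = 12x - 8x^2 + 2x^3, so AVC = VC/x = 12 - 8x + 2x^2 and MC = dTC/dx = 12 - 16x + 6x^2.
AVC hits its minimum where MC = AVC, at x = 2, giving min AVC = 12 - 8·2 + 2·2^2 = $4.
Because $44 ≥ $4, revenue can cover variable cost; the firm operates.
Set P = MC: 44 = 12 - 16x + 6x^2 → -32 - 16x + 6x^2 = 0. The roots are x = -4/3 and x = 4; the profit-maximizing output is on the rising part of MC, so x* = 4.
Check: AVC at x = 4 is $12 ≤ P, so revenue covers variable cost.
Profit = P·x − TC = 44·4 − 149 = $27.

Produce at x = 4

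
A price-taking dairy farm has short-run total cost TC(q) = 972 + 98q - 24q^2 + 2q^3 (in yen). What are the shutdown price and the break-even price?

AVC = 98 - 24q + 2q^2; minimized at q = 6, giving min AVC = ¥26. That is the shutdown price.
ATC = 972/q + 98 - 24q + 2q^2. Setting dATC/dq = −972/q^2 − 24 + 4q = 0 gives q = 9 (since 4·9^3 − 24·9^2 = 972).
min ATC = 972/9 + 98 − 24·9 + 2·9^2 = ¥152. That is the break-even price.
For ¥26 ≤ P < ¥152 the firm produces at a loss; below ¥26 it shuts down.

Shutdown price = ¥26; break-even price = ¥152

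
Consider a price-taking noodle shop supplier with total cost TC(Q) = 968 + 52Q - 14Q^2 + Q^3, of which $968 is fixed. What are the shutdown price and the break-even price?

Shutdown price = $3; break-even price = $107

AVC = 52 - 14Q + Q^2; minimized at Q = 7, giving min AVC = $3. That is the shutdown price.
ATC = 968/Q + 52 - 14Q + Q^2. Setting dATC/dQ = −968/Q^2 − 14 + 2Q = 0 gives Q = 11 (since 2·11^3 − 14·11^2 = 968).
min ATC = 968/11 + 52 − 14·11 + 11^2 = $107. That is the break-even price.
For $3 ≤ P < $107 the firm produces at a loss; below $3 it shuts down.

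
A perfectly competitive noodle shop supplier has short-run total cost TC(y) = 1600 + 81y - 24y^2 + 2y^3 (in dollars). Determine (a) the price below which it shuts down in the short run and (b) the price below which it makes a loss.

AVC = 81 - 24y + 2y^2; minimized at y = 6, giving min AVC = $9. That is the shutdown price.
ATC = 1600/y + 81 - 24y + 2y^2. Setting dATC/dy = −1600/y^2 − 24 + 4y = 0 gives y = 10 (since 4·10^3 − 24·10^2 = 1600).
min ATC = 1600/10 + 81 − 24·10 + 2·10^2 = $201. That is the break-even price.
For $9 ≤ P < $201 the firm produces at a loss; below $9 it shuts down.

Shutdown price = $9; break-even price = $201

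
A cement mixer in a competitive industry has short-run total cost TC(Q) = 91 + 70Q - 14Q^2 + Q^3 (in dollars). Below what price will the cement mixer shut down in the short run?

The firm shuts down when price falls below the minimum of average variable cost. AVC = VC/Q = 70 - 14Q + Q^2.
dAVC/dQ = -14 + 2Q = 0 gives Q = 7. min AVC = 70 - 14·7 + 7^2 = 21.
For P < $21 the firm produces nothing.

$21 per unit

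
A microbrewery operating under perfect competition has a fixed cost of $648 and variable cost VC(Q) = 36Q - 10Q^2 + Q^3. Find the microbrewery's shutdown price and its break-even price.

Shutdown price = $11; break-even price = $99

AVC = 36 - 10Q + Q^2; minimized at Q = 5, giving min AVC = $11. That is the shutdown price.
ATC = 648/Q + 36 - 10Q + Q^2. Setting dATC/dQ = −648/Q^2 − 10 + 2Q = 0 gives Q = 9 (since 2·9^3 − 10·9^2 = 648).
min ATC = 648/9 + 36 − 10·9 + 9^2 = $99. That is the break-even price.
Between these two prices the firm operates at a loss; above $99 it earns a profit.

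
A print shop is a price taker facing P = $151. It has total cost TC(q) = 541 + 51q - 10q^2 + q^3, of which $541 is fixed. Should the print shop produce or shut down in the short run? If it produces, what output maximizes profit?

Produce at q = 10

Strip out fixed cost: VC = 51q - 10q^2 + q^3. Then AVC = 51 - 10q + q^2 and MC = 51 - 20q + 3q^2.
The AVC parabola has its vertex at q = 10/2 = 5, where AVC = 51 - 10·5 + 5^2 = $26.
Because $151 ≥ $26, revenue can cover variable cost; the firm operates.
P = MC gives -100 - 20q + 3q^2 = 0, with roots -10/3 and 10. Take the larger (rising MC): q* = 10.
Check: AVC at q = 10 is $51 ≤ P, so revenue covers variable cost.
Profit = P·q − TC = 151·10 − 1051 = $459.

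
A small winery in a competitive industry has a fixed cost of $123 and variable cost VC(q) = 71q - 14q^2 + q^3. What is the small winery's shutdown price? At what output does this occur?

$22 per unit, at q = 7

The firm shuts down when price falls below the minimum of average variable cost. AVC = VC/q = 71 - 14q + q^2.
dAVC/dq = -14 + 2q = 0 gives q = 7. min AVC = 71 - 14·7 + 7^2 = 22.
So the shutdown price is $22.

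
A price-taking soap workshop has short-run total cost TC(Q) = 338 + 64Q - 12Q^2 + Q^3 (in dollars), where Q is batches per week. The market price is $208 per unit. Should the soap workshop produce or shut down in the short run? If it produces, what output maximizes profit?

Produce at Q = 12

From TC, MC = TC'(Q) = 64 - 24Q + 3Q^2 and AVC = VC/Q = 64 - 12Q + Q^2.
AVC is minimized where dAVC/dQ = -12 + 2Q = 0, at Q = 6; min AVC = 64 - 12·6 + 6^2 = $28.
P = $208 exceeds min AVC = $28, so the firm stays open.
P = MC gives -144 - 24Q + 3Q^2 = 0, with roots -4 and 12. Take the larger (rising MC): Q* = 12.
Check: AVC at Q = 12 is $64 ≤ P, so revenue covers variable cost.
Profit = P·Q − TC = 208·12 − 1106 = $1390.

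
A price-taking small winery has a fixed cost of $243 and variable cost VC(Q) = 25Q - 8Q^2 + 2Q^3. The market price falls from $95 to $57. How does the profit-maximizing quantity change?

Output falls from 5 to 4

MC = 25 - 16Q + 6Q^2; the shutdown threshold is min AVC = $17 (at Q = 2).
At P = $95 ≥ min AVC, set P = MC on the rising branch: Q = 5.
At P = $57 ≥ min AVC, set P = MC: Q = 4. The firm stays open but cuts output.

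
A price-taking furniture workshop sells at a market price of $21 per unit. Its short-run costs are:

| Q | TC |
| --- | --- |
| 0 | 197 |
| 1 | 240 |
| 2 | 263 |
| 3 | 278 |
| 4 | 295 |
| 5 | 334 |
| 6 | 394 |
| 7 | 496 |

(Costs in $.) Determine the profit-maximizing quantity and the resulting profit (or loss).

Compute π = P·Q − TC at each output: Q=0: -197; Q=1: -219; Q=2: -221; Q=3: -215; Q=4: -211; Q=5: -229; Q=6: -268; Q=7: -349.
Profit is highest at Q = 0. Equivalently, the lowest AVC in the table is 98/4 ≈ $24.50 at Q = 4, and P = $21 falls below it — price never covers variable cost, so the firm shuts down and loses only its fixed cost.

Q = 0 (shut down); profit = -$197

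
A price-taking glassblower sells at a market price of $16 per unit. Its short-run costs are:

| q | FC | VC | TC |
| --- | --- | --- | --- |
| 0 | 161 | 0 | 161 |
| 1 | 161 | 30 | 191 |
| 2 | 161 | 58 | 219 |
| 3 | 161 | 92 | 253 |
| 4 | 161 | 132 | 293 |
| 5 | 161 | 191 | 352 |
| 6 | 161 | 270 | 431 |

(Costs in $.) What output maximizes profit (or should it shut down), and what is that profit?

q = 0 (shut down); profit = -$161

Profit at each row (π = 16q − TC): q=0: -161; q=1: -175; q=2: -187; q=3: -205; q=4: -229; q=5: -272; q=6: -335.
Profit is highest at q = 0. Equivalently, the lowest AVC in the table is 58/2 ≈ $29 at q = 2, and P = $16 falls below it — price never covers variable cost, so the firm shuts down and loses only its fixed cost.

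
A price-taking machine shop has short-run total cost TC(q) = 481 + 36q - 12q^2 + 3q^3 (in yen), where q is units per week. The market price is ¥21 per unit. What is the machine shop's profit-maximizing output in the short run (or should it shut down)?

Strip out fixed cost: VC = 36q - 12q^2 + 3q^3. Then AVC = 36 - 12q + 3q^2 and MC = 36 - 24q + 9q^2.
AVC hits its minimum where MC = AVC, at q = 2, giving min AVC = 36 - 12·2 + 3·2^2 = ¥24.
With P < min AVC (¥21 < ¥24), every unit sold adds to the loss.
The firm minimizes its loss by shutting down and losing only its fixed cost of ¥481.

Shut down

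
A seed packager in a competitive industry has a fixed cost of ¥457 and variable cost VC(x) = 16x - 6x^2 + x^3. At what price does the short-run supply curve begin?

The shutdown price is the minimum of AVC. VC = 16x - 6x^2 + x^3, so AVC = 16 - 6x + x^2.
dAVC/dx = -6 + 2x = 0 gives x = 3. min AVC = 16 - 6·3 + 3^2 = 7.
So the shutdown price is ¥7.

¥7 per unit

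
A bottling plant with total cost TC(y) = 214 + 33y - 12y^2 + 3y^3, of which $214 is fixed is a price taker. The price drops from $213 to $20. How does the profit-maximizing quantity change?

Output falls from 6 to 0 (the firm shuts down)

MC = 33 - 24y + 9y^2; the shutdown threshold is min AVC = $21 (at y = 2).
With P = $213 above the shutdown price, P = MC gives y = 6.
At P = $20 < min AVC = $21, price no longer covers variable cost at any output, so the firm shuts down: y = 0.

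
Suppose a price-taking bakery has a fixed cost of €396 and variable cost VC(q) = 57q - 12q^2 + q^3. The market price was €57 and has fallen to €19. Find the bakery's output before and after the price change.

Output falls from 8 to 0 (the firm shuts down)

MC = 57 - 24q + 3q^2; the shutdown threshold is min AVC = €21 (at q = 6).
With P = €57 above the shutdown price, P = MC gives q = 8.
At P = €19 < min AVC = €21, price no longer covers variable cost at any output, so the firm shuts down: q = 0.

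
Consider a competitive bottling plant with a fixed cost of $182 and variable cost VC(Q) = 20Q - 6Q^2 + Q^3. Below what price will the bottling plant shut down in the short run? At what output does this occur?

The shutdown price is the minimum of AVC. VC = 20Q - 6Q^2 + Q^3, so AVC = 20 - 6Q + Q^2.
dAVC/dQ = -6 + 2Q = 0 gives Q = 3. min AVC = 20 - 6·3 + 3^2 = 11.
So the shutdown price is $11.

$11 per unit, at Q = 3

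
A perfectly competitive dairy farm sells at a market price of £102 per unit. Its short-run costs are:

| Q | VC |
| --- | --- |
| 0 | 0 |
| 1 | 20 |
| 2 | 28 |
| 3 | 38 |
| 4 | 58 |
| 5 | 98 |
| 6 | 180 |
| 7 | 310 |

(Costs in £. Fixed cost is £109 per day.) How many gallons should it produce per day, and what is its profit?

Q = 6; profit = £323

Compute π = P·Q − TC at each output: Q=0: -109; Q=1: -27; Q=2: 67; Q=3: 159; Q=4: 241; Q=5: 303; Q=6: 323; Q=7: 295.
Profit is maximized at Q = 6. AVC there is 180/6 = £30 ≤ P, so producing beats shutting down (which would give -£109).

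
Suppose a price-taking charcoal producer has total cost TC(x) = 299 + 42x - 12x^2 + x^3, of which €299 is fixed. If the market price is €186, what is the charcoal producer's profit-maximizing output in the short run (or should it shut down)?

Produce at x = 12

From TC, MC = TC'(x) = 42 - 24x + 3x^2 and AVC = VC/x = 42 - 12x + x^2.
AVC is minimized where dAVC/dx = -12 + 2x = 0, at x = 6; min AVC = 42 - 12·6 + 6^2 = €6.
P = €186 exceeds min AVC = €6, so the firm stays open.
P = MC gives -144 - 24x + 3x^2 = 0, with roots -4 and 12. Take the larger (rising MC): x* = 12.
Check: AVC at x = 12 is €42 ≤ P, so revenue covers variable cost.
Profit = P·x − TC = 186·12 − 803 = €1429.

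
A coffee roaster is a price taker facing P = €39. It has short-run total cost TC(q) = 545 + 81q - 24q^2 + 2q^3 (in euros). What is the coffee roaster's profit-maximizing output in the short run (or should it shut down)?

Strip out fixed cost: VC = 81q - 24q^2 + 2q^3. Then AVC = 81 - 24q + 2q^2 and MC = 81 - 48q + 6q^2.
AVC hits its minimum where MC = AVC, at q = 6, giving min AVC = 81 - 24·6 + 2·6^2 = €9.
Because €39 ≥ €9, revenue can cover variable cost; the firm operates.
Solving P = MC: 42 - 48q + 6q^2 = 0 ⇒ q = 1 or 7. On the upward-sloping branch, q* = 7.
Check: AVC at q = 7 is €11 ≤ P, so revenue covers variable cost.
Profit = P·q − TC = 39·7 − 622 = -€349, a loss, but smaller than the €545 fixed cost the firm would lose by shutting down.

Produce at q = 7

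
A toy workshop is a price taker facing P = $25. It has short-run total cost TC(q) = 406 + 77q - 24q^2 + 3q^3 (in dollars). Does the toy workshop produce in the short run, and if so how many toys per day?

Shut down

From TC, MC = TC'(q) = 77 - 48q + 9q^2 and AVC = VC/q = 77 - 24q + 3q^2.
AVC hits its minimum where MC = AVC, at q = 4, giving min AVC = 77 - 24·4 + 3·4^2 = $29.
With P < min AVC ($25 < $29), every unit sold adds to the loss.
Shutting down limits the loss to fixed cost, $406.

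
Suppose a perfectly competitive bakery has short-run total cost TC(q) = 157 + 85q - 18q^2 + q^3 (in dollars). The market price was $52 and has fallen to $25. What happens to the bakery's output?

Output falls from 11 to 10

AVC = 85 - 18q + q^2, minimized at q = 9 where min AVC = $4. MC = 85 - 36q + 3q^2.
At P = $52 ≥ min AVC, set P = MC on the rising branch: q = 11.
At P = $25 ≥ min AVC, set P = MC: q = 10. The firm stays open but cuts output.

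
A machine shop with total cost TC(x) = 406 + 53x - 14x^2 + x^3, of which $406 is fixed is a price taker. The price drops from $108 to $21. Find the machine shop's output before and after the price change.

Output falls from 11 to 8

MC = 53 - 28x + 3x^2; the shutdown threshold is min AVC = $4 (at x = 7).
At P = $108 ≥ min AVC, set P = MC on the rising branch: x = 11.
At P = $21 ≥ min AVC, set P = MC: x = 8. The firm stays open but cuts output.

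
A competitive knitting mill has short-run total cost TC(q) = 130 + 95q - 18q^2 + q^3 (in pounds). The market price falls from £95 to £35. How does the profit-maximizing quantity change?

AVC = 95 - 18q + q^2, minimized at q = 9 where min AVC = £14. MC = 95 - 36q + 3q^2.
At P = £95 ≥ min AVC, set P = MC on the rising branch: q = 12.
At P = £35 ≥ min AVC, set P = MC: q = 10. The firm stays open but cuts output.

Output falls from 12 to 10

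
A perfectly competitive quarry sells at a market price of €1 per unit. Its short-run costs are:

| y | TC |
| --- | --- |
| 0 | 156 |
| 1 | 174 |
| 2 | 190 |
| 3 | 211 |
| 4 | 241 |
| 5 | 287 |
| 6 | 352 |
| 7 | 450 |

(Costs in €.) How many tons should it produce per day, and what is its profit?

Tabulate TR − TC: y=0: -156; y=1: -173; y=2: -188; y=3: -208; y=4: -237; y=5: -282; y=6: -346; y=7: -443.
Profit is highest at y = 0. Equivalently, the lowest AVC in the table is 34/2 ≈ €17 at y = 2, and P = €1 falls below it — price never covers variable cost, so the firm shuts down and loses only its fixed cost.

y = 0 (shut down); profit = -€156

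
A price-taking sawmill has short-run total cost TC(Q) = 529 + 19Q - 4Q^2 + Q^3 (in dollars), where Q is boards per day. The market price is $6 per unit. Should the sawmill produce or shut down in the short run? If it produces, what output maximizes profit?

Shut down

Variable cost is VC = 19Q - 4Q^2 + Q^3, so AVC = VC/Q = 19 - 4Q + Q^2 and MC = dTC/dQ = 19 - 8Q + 3Q^2.
AVC hits its minimum where MC = AVC, at Q = 2, giving min AVC = 19 - 4·2 + 2^2 = $15.
P = $6 lies below min AVC = $15; no output level covers variable cost.
Best response: produce nothing and absorb the $529 fixed cost.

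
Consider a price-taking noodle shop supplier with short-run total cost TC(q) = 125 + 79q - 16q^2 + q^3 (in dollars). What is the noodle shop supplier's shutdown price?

$15 per unit

The shutdown price is the minimum of AVC. VC = 79q - 16q^2 + q^3, so AVC = 79 - 16q + q^2.
dAVC/dq = -16 + 2q = 0 gives q = 8. min AVC = 79 - 16·8 + 8^2 = 15.
So the shutdown price is $15.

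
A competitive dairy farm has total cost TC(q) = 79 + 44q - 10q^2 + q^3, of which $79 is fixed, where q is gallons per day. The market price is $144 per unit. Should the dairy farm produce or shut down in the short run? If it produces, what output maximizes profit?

Strip out fixed cost: VC = 44q - 10q^2 + q^3. Then AVC = 44 - 10q + q^2 and MC = 44 - 20q + 3q^2.
AVC hits its minimum where MC = AVC, at q = 5, giving min AVC = 44 - 10·5 + 5^2 = $19.
Because $144 ≥ $19, revenue can cover variable cost; the firm operates.
Set P = MC: 144 = 44 - 20q + 3q^2 → -100 - 20q + 3q^2 = 0. The roots are q = -10/3 and q = 10; the profit-maximizing output is on the rising part of MC, so q* = 10.
Check: AVC at q = 10 is $44 ≤ P, so revenue covers variable cost.
Profit = P·q − TC = 144·10 − 519 = $921.

Produce at q = 10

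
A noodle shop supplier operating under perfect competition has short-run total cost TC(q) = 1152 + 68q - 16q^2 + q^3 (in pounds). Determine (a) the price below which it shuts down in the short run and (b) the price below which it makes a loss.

Shutdown price = £4; break-even price = £116

AVC = 68 - 16q + q^2; minimized at q = 8, giving min AVC = £4. That is the shutdown price.
ATC = 1152/q + 68 - 16q + q^2. Setting dATC/dq = −1152/q^2 − 16 + 2q = 0 gives q = 12 (since 2·12^3 − 16·12^2 = 1152).
min ATC = 1152/12 + 68 − 16·12 + 12^2 = £116. That is the break-even price.
For £4 ≤ P < £116 the firm produces at a loss; below £4 it shuts down.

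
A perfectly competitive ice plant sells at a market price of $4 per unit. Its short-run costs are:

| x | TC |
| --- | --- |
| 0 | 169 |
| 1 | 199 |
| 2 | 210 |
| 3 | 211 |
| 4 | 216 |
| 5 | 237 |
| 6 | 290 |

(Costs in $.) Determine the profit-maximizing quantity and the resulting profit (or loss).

x = 0 (shut down); profit = -$169

Tabulate TR − TC: x=0: -169; x=1: -195; x=2: -202; x=3: -199; x=4: -200; x=5: -217; x=6: -266.
Profit is highest at x = 0. Equivalently, the lowest AVC in the table is 47/4 ≈ $11.75 at x = 4, and P = $4 falls below it — price never covers variable cost, so the firm shuts down and loses only its fixed cost.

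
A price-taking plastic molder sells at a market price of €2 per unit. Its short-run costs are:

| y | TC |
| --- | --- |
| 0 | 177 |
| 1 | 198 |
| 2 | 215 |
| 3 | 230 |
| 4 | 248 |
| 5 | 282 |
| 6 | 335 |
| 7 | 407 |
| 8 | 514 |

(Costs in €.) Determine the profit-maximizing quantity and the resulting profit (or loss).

Profit at each row (π = 2y − TC): y=0: -177; y=1: -196; y=2: -211; y=3: -224; y=4: -240; y=5: -272; y=6: -323; y=7: -393; y=8: -498.
Profit is highest at y = 0. Equivalently, the lowest AVC in the table is 53/3 ≈ €17.67 at y = 3, and P = €2 falls below it — price never covers variable cost, so the firm shuts down and loses only its fixed cost.

y = 0 (shut down); profit = -€177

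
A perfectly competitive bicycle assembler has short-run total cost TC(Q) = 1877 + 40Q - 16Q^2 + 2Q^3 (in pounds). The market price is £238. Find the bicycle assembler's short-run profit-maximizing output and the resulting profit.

AVC = 40 - 16Q + 2Q^2; min AVC = £8 at Q = 4. Since P = £238 ≥ min AVC, the firm produces.
With MC = 40 - 32Q + 6Q^2, P = MC on the upward-sloping part at Q* = 9.
TR = 238·9 = 2142. TC = 1877 + 522 = 2399. Profit = 2142 − 2399 = -£257.
That loss of £257 beats the £1877 the firm would lose by shutting down; producing recovers £1620 of fixed cost.

Profit = -£257 at Q = 9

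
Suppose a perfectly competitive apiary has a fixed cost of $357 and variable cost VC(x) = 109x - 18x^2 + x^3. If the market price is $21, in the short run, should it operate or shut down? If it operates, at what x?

Shut down

Variable cost is VC = 109x - 18x^2 + x^3, so AVC = VC/x = 109 - 18x + x^2 and MC = dTC/dx = 109 - 36x + 3x^2.
The AVC parabola has its vertex at x = 18/2 = 9, where AVC = 109 - 18·9 + 9^2 = $28.
Since P = $21 < min AVC = $28, price fails to cover variable cost at any output.
The firm minimizes its loss by shutting down and losing only its fixed cost of $357.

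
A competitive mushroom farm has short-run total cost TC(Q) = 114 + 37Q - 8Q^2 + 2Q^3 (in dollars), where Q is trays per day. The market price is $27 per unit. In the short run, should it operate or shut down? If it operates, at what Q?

Shut down

Variable cost is VC = 37Q - 8Q^2 + 2Q^3, so AVC = VC/Q = 37 - 8Q + 2Q^2 and MC = dTC/dQ = 37 - 16Q + 6Q^2.
AVC is minimized where dAVC/dQ = -8 + 4Q = 0, at Q = 2; min AVC = 37 - 8·2 + 2·2^2 = $29.
With P < min AVC ($27 < $29), every unit sold adds to the loss.
The firm minimizes its loss by shutting down and losing only its fixed cost of $114.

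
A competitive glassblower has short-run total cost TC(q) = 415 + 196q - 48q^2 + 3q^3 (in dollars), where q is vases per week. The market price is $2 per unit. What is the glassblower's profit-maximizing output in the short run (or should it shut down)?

Shut down

From TC, MC = TC'(q) = 196 - 96q + 9q^2 and AVC = VC/q = 196 - 48q + 3q^2.
AVC is minimized where dAVC/dq = -48 + 6q = 0, at q = 8; min AVC = 196 - 48·8 + 3·8^2 = $4.
Since P = $2 < min AVC = $4, price fails to cover variable cost at any output.
The firm minimizes its loss by shutting down and losing only its fixed cost of $415.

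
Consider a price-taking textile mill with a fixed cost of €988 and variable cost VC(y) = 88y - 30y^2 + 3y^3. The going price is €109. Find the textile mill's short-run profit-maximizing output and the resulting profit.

Profit = -€400 at y = 7

AVC = 88 - 30y + 3y^2 has its minimum €13 at y = 5; price €109 clears that bar, so the firm operates.
MC = 88 - 60y + 9y^2. Setting P = MC and taking the root on the rising branch gives y* = 7.
TR = 109·7 = 763. TC = 988 + 175 = 1163. Profit = 763 − 1163 = -€400.
By producing, the firm covers all variable cost plus €588 of fixed cost; shutting down would lose the full €988.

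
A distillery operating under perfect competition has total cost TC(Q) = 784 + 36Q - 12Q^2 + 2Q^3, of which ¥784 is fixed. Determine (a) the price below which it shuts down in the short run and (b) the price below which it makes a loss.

Shutdown price = ¥18; break-even price = ¥162

AVC = 36 - 12Q + 2Q^2; minimized at Q = 3, giving min AVC = ¥18. That is the shutdown price.
ATC = 784/Q + 36 - 12Q + 2Q^2. Setting dATC/dQ = −784/Q^2 − 12 + 4Q = 0 gives Q = 7 (since 4·7^3 − 12·7^2 = 784).
min ATC = 784/7 + 36 − 12·7 + 2·7^2 = ¥162. That is the break-even price.
For ¥18 ≤ P < ¥162 the firm produces at a loss; below ¥18 it shuts down.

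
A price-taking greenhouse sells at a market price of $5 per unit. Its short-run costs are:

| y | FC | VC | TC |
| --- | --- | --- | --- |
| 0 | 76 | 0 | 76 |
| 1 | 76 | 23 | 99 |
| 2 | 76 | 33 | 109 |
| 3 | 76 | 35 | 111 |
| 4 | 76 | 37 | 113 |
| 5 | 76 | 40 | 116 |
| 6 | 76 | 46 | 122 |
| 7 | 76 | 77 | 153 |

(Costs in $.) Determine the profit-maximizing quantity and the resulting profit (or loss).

y = 0 (shut down); profit = -$76

Compute π = P·y − TC at each output: y=0: -76; y=1: -94; y=2: -99; y=3: -96; y=4: -93; y=5: -91; y=6: -92; y=7: -118.
Profit is highest at y = 0. Equivalently, the lowest AVC in the table is 46/6 ≈ $7.67 at y = 6, and P = $5 falls below it — price never covers variable cost, so the firm shuts down and loses only its fixed cost.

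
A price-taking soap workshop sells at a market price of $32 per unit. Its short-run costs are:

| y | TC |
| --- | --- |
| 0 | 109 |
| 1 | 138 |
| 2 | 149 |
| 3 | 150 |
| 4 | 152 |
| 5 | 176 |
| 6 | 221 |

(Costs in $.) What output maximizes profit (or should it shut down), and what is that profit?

Profit at each row (π = 32y − TC): y=0: -109; y=1: -106; y=2: -85; y=3: -54; y=4: -24; y=5: -16; y=6: -29.
Profit is maximized at y = 5. AVC there is 67/5 = $13.40 ≤ P, so producing beats shutting down (which would give -$109).

y = 5; profit = -$16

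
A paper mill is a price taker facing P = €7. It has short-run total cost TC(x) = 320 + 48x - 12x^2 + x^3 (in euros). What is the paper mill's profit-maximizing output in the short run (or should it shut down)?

Shut down

Variable cost is VC = 48x - 12x^2 + x^3, so AVC = VC/x = 48 - 12x + x^2 and MC = dTC/dx = 48 - 24x + 3x^2.
AVC hits its minimum where MC = AVC, at x = 6, giving min AVC = 48 - 12·6 + 6^2 = €12.
With P < min AVC (€7 < €12), every unit sold adds to the loss.
The firm minimizes its loss by shutting down and losing only its fixed cost of €320.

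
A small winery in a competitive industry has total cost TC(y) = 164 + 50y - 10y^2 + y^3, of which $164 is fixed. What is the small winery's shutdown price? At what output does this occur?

The shutdown price is the minimum of AVC. VC = 50y - 10y^2 + y^3, so AVC = 50 - 10y + y^2.
At the minimum of AVC, MC = AVC. MC = 50 - 20y + 3y^2; setting MC = AVC gives 2y^2 - 10y = 0, so y = 5. min AVC = 25.
For P < $25 the firm produces nothing.

$25 per unit, at y = 5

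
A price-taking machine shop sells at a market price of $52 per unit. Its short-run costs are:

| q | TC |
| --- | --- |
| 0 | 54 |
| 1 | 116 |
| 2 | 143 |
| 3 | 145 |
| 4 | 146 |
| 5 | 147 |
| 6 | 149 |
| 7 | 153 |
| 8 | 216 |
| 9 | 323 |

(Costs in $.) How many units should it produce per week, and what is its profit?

Profit at each row (π = 52q − TC): q=0: -54; q=1: -64; q=2: -39; q=3: 11; q=4: 62; q=5: 113; q=6: 163; q=7: 211; q=8: 200; q=9: 145.
Profit is maximized at q = 7. AVC there is 99/7 = $14.14 ≤ P, so producing beats shutting down (which would give -$54).

q = 7; profit = $211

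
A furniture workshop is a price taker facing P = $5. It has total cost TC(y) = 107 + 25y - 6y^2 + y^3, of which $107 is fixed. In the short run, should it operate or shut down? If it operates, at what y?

From TC, MC = TC'(y) = 25 - 12y + 3y^2 and AVC = VC/y = 25 - 6y + y^2.
The AVC parabola has its vertex at y = 6/2 = 3, where AVC = 25 - 6·3 + 3^2 = $16.
P = $5 lies below min AVC = $16; no output level covers variable cost.
Best response: produce nothing and absorb the $107 fixed cost.

Shut down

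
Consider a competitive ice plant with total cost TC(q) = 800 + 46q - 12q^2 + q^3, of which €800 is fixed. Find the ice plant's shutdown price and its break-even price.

Shutdown price = €10; break-even price = €106

Shutdown price = min AVC. AVC = 46 - 12q + q^2, with vertex at q = 6 and minimum €10.
ATC = 800/q + 46 - 12q + q^2. Setting dATC/dq = −800/q^2 − 12 + 2q = 0 gives q = 10 (since 2·10^3 − 12·10^2 = 800).
min ATC = 800/10 + 46 − 12·10 + 10^2 = €106. That is the break-even price.
For €10 ≤ P < €106 the firm produces at a loss; below €10 it shuts down.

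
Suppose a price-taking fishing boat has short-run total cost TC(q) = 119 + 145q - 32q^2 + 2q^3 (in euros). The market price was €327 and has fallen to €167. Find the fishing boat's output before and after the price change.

Output falls from 13 to 11

MC = 145 - 64q + 6q^2; the shutdown threshold is min AVC = €17 (at q = 8).
At P = €327 ≥ min AVC, set P = MC on the rising branch: q = 13.
At P = €167 ≥ min AVC, set P = MC: q = 11. The firm stays open but cuts output.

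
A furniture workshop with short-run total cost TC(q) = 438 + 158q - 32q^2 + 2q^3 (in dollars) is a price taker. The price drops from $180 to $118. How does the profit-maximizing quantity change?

Output falls from 11 to 10

MC = 158 - 64q + 6q^2; the shutdown threshold is min AVC = $30 (at q = 8).
At P = $180 ≥ min AVC, set P = MC on the rising branch: q = 11.
At P = $118 ≥ min AVC, set P = MC: q = 10. The firm stays open but cuts output.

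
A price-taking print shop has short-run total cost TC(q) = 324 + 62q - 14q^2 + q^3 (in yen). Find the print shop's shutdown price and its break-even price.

Shutdown price = min AVC. AVC = 62 - 14q + q^2, with vertex at q = 7 and minimum ¥13.
ATC = 324/q + 62 - 14q + q^2. Setting dATC/dq = −324/q^2 − 14 + 2q = 0 gives q = 9 (since 2·9^3 − 14·9^2 = 324).
min ATC = 324/9 + 62 − 14·9 + 9^2 = ¥53. That is the break-even price.
Between these two prices the firm operates at a loss; above ¥53 it earns a profit.

Shutdown price = ¥13; break-even price = ¥53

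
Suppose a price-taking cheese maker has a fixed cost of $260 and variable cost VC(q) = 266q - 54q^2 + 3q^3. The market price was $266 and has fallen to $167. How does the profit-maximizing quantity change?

AVC = 266 - 54q + 3q^2, minimized at q = 9 where min AVC = $23. MC = 266 - 108q + 9q^2.
With P = $266 above the shutdown price, P = MC gives q = 12.
At P = $167 ≥ min AVC, set P = MC: q = 11. The firm stays open but cuts output.

Output falls from 12 to 11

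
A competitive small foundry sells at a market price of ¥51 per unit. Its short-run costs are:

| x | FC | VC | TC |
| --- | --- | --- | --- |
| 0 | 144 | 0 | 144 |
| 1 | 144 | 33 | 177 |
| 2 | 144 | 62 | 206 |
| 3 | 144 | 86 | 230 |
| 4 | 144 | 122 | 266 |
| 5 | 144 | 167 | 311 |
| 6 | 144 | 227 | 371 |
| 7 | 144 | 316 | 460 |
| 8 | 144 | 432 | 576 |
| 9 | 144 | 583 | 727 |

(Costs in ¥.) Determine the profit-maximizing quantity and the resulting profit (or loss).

Tabulate TR − TC: x=0: -144; x=1: -126; x=2: -104; x=3: -77; x=4: -62; x=5: -56; x=6: -65; x=7: -103; x=8: -168; x=9: -268.
Profit is maximized at x = 5. AVC there is 167/5 = ¥33.40 ≤ P, so producing beats shutting down (which would give -¥144).

x = 5; profit = -¥56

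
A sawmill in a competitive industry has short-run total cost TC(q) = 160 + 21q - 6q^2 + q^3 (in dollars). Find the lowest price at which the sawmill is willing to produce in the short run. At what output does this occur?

$12 per unit, at q = 3

The shutdown price is the minimum of AVC. VC = 21q - 6q^2 + q^3, so AVC = 21 - 6q + q^2.
dAVC/dq = -6 + 2q = 0 gives q = 3. min AVC = 21 - 6·3 + 3^2 = 12.
So the shutdown price is $12.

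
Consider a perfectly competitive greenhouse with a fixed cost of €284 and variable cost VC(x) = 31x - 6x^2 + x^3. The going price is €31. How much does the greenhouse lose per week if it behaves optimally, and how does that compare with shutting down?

Profit = -€252 at x = 4

AVC = 31 - 6x + x^2; min AVC = €22 at x = 3. Since P = €31 ≥ min AVC, the firm produces.
With MC = 31 - 12x + 3x^2, P = MC on the upward-sloping part at x* = 4.
TR = 31·4 = 124. TC = 284 + 92 = 376. Profit = 124 − 376 = -€252.
By producing, the firm covers all variable cost plus €32 of fixed cost; shutting down would lose the full €284.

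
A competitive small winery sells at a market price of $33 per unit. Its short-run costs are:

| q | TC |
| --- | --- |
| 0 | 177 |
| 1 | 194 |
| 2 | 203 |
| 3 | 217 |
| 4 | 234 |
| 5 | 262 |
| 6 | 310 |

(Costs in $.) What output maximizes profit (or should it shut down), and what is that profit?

Tabulate TR − TC: q=0: -177; q=1: -161; q=2: -137; q=3: -118; q=4: -102; q=5: -97; q=6: -112.
Profit is maximized at q = 5. AVC there is 85/5 = $17 ≤ P, so producing beats shutting down (which would give -$177).

q = 5; profit = -$97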